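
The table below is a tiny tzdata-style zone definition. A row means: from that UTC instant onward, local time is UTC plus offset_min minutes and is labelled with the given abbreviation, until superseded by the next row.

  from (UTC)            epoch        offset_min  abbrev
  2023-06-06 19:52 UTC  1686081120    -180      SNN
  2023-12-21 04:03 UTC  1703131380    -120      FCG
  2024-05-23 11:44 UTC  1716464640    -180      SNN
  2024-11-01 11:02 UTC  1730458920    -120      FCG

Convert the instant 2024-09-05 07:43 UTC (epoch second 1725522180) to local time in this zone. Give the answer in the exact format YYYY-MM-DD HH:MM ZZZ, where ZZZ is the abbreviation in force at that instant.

Query: 2024-09-05 07:43 UTC
Rule 3/4 (SNN, -03:00): 2024-05-23 11:44 UTC ≤ query < 2024-11-01 11:02 UTC
7·60 + 43 - 180 = 283 min
283 = 0·1440 + 283; 283 = 4·60 + 43 → 04:43, same day
→ 2024-09-05 04:43 SNN

2024-09-05 04:43 SNN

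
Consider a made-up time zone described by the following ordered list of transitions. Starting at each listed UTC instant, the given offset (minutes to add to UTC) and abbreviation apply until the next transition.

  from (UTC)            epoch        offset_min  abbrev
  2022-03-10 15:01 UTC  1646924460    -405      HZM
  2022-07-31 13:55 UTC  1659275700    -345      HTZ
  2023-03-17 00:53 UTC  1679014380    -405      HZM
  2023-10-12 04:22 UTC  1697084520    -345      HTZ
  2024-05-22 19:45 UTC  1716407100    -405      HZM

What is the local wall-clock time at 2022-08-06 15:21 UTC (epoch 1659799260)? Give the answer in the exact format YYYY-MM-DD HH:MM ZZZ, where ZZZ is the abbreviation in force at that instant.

2022-08-06 09:36 HTZ

Query: 2022-08-06 15:21 UTC
Rule 2/5 (HTZ, -05:45): 2022-07-31 13:55 UTC ≤ query < 2023-03-17 00:53 UTC
15·60 + 21 - 345 = 576 min
576 = 0·1440 + 576; 576 = 9·60 + 36 → 09:36, same day
→ 2022-08-06 09:36 HTZ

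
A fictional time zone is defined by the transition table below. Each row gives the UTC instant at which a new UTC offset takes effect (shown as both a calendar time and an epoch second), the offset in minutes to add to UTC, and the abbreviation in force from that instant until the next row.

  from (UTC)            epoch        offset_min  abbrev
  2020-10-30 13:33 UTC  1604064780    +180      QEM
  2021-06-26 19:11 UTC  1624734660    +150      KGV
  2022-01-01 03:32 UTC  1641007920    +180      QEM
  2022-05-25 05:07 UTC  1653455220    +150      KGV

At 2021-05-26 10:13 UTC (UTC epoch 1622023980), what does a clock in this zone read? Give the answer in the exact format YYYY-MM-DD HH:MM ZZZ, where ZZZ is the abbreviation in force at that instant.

2021-05-26 13:13 QEM

Query: 2021-05-26 10:13 UTC
Rule 1/4 (QEM, +03:00): 2020-10-30 13:33 UTC ≤ query < 2021-06-26 19:11 UTC
10·60 + 13 + 180 = 793 min
793 = 0·1440 + 793; 793 = 13·60 + 13 → 13:13, same day
→ 2021-05-26 13:13 QEM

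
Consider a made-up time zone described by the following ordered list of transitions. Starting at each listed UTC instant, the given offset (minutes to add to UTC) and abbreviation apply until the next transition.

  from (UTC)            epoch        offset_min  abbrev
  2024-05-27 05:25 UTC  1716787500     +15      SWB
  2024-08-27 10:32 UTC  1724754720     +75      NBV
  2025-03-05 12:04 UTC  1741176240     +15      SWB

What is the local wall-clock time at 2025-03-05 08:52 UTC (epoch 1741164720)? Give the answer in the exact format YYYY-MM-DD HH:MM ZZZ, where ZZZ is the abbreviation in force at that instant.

2025-03-05 10:07 NBV

Query: 2025-03-05 08:52 UTC
Rule 2/3 (NBV, +01:15): 2024-08-27 10:32 UTC ≤ query < 2025-03-05 12:04 UTC
8·60 + 52 + 75 = 607 min
607 = 0·1440 + 607; 607 = 10·60 + 7 → 10:07, same day
→ 2025-03-05 10:07 NBV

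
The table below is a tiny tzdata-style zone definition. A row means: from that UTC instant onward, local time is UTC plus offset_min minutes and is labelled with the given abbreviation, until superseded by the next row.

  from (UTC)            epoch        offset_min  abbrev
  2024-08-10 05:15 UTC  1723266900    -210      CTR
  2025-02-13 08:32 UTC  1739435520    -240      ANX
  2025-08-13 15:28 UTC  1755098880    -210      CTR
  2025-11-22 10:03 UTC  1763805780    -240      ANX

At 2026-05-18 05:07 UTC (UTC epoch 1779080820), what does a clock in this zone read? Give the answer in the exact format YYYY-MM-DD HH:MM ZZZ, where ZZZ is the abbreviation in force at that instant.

2026-05-18 01:07 ANX

Query: 2026-05-18 05:07 UTC
Rule 4/4 (ANX, -04:00): 2025-11-22 10:03 UTC ≤ query < +∞
5·60 + 7 - 240 = 67 min
67 = 0·1440 + 67; 67 = 1·60 + 7 → 01:07, same day
→ 2026-05-18 01:07 ANX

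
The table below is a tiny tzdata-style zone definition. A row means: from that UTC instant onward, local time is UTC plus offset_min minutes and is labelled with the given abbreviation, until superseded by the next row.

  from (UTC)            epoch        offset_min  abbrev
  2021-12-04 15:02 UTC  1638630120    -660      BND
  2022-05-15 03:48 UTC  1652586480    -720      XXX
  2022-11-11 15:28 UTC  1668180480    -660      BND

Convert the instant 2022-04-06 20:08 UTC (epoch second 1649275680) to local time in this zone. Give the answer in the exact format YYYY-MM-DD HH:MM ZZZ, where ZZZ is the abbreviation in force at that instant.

Query: 2022-04-06 20:08 UTC
Rule 1/3 (BND, -11:00): 2021-12-04 15:02 UTC ≤ query < 2022-05-15 03:48 UTC
20·60 + 8 - 660 = 548 min
548 = 0·1440 + 548; 548 = 9·60 + 8 → 09:08, same day
→ 2022-04-06 09:08 BND

2022-04-06 09:08 BND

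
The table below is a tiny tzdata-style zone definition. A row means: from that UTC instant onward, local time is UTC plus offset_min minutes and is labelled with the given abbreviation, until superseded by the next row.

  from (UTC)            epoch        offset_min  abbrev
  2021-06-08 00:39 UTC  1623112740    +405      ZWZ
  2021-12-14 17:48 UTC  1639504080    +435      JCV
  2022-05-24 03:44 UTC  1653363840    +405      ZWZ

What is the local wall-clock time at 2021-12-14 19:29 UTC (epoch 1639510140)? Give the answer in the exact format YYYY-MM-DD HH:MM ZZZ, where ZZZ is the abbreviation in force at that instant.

Query: 2021-12-14 19:29 UTC
Rule 2/3 (JCV, +07:15): 2021-12-14 17:48 UTC ≤ query < 2022-05-24 03:44 UTC
19·60 + 29 + 435 = 1604 min
1604 = 1·1440 + 164; 164 = 2·60 + 44 → 02:44, 2021-12-14 + 1 day = 2021-12-15
→ 2021-12-15 02:44 JCV

2021-12-15 02:44 JCV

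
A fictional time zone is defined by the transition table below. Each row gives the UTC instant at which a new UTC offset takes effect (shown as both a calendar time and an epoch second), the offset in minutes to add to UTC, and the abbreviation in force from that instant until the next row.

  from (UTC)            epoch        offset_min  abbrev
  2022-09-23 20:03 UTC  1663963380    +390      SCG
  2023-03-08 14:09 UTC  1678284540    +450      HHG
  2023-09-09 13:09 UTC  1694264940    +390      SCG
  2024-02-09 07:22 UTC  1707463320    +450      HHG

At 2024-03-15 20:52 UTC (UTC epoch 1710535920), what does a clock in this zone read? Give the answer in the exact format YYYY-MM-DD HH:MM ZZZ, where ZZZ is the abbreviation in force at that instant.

Query: 2024-03-15 20:52 UTC
Rule 4/4 (HHG, +07:30): 2024-02-09 07:22 UTC ≤ query < +∞
20·60 + 52 + 450 = 1702 min
1702 = 1·1440 + 262; 262 = 4·60 + 22 → 04:22, 2024-03-15 + 1 day = 2024-03-16
→ 2024-03-16 04:22 HHG

2024-03-16 04:22 HHG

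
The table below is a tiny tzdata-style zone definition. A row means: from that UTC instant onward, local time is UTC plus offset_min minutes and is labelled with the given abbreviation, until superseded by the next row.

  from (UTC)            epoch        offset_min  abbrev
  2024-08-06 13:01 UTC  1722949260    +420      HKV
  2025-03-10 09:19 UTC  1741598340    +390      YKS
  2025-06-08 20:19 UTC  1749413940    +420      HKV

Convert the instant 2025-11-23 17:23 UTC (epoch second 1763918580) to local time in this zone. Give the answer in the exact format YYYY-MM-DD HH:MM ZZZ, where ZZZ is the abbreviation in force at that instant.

2025-11-24 00:23 HKV

Query: 2025-11-23 17:23 UTC
Rule 3/3 (HKV, +07:00): 2025-06-08 20:19 UTC ≤ query < +∞
17·60 + 23 + 420 = 1463 min
1463 = 1·1440 + 23; 23 = 0·60 + 23 → 00:23, 2025-11-23 + 1 day = 2025-11-24
→ 2025-11-24 00:23 HKV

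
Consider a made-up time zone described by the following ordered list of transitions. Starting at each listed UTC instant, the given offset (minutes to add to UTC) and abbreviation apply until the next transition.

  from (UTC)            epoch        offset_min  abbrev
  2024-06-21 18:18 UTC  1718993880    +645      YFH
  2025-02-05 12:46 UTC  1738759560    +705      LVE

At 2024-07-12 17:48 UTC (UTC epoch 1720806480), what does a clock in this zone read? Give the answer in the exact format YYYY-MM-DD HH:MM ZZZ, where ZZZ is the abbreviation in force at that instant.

Query: 2024-07-12 17:48 UTC
Rule 1/2 (YFH, +10:45): 2024-06-21 18:18 UTC ≤ query < 2025-02-05 12:46 UTC
17·60 + 48 + 645 = 1713 min
1713 = 1·1440 + 273; 273 = 4·60 + 33 → 04:33, 2024-07-12 + 1 day = 2024-07-13
→ 2024-07-13 04:33 YFH

2024-07-13 04:33 YFH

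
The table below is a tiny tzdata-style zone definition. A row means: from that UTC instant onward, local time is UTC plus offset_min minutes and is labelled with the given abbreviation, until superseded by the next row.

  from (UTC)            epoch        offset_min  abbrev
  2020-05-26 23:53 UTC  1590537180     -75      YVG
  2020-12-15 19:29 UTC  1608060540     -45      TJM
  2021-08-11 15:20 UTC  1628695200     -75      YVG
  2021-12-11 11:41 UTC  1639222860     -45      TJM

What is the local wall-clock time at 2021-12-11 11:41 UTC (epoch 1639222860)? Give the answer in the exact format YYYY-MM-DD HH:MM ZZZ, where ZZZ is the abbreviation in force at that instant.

2021-12-11 10:56 TJM

Query: 2021-12-11 11:41 UTC
Rule 4/4 (TJM, -00:45): 2021-12-11 11:41 UTC ≤ query < +∞
11·60 + 41 - 45 = 656 min
656 = 0·1440 + 656; 656 = 10·60 + 56 → 10:56, same day
→ 2021-12-11 10:56 TJM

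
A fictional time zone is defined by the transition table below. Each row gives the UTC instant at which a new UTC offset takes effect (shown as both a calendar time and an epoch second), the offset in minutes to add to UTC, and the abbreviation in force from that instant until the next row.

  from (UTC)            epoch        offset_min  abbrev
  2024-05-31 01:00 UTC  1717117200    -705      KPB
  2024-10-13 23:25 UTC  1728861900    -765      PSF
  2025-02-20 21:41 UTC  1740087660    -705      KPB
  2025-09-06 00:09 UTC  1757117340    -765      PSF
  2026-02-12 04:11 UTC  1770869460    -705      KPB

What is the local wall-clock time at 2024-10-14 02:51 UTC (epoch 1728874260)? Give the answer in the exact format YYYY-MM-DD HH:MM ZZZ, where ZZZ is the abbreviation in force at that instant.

2024-10-13 14:06 PSF

Query: 2024-10-14 02:51 UTC
Rule 2/5 (PSF, -12:45): 2024-10-13 23:25 UTC ≤ query < 2025-02-20 21:41 UTC
2·60 + 51 - 765 = -594 min
-594 = -1·1440 + 846; 846 = 14·60 + 6 → 14:06, 2024-10-14 - 1 day = 2024-10-13
→ 2024-10-13 14:06 PSF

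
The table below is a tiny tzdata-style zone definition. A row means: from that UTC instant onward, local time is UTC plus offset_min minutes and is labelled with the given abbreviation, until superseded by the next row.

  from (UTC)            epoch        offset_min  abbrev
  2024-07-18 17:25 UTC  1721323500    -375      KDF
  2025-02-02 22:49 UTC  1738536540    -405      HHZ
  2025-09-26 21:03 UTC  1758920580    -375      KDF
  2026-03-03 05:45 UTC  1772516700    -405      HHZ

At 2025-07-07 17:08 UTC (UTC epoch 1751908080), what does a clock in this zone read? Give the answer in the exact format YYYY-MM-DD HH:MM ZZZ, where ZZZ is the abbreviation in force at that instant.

Query: 2025-07-07 17:08 UTC
Rule 2/4 (HHZ, -06:45): 2025-02-02 22:49 UTC ≤ query < 2025-09-26 21:03 UTC
17·60 + 8 - 405 = 623 min
623 = 0·1440 + 623; 623 = 10·60 + 23 → 10:23, same day
→ 2025-07-07 10:23 HHZ

2025-07-07 10:23 HHZ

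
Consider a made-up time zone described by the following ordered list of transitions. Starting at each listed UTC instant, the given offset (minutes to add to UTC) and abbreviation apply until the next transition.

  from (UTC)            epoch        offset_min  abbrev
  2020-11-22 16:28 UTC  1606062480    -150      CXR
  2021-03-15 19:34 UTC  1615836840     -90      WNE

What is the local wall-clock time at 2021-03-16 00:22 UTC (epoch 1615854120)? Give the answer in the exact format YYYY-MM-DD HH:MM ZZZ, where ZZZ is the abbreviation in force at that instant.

Query: 2021-03-16 00:22 UTC
Rule 2/2 (WNE, -01:30): 2021-03-15 19:34 UTC ≤ query < +∞
0·60 + 22 - 90 = -68 min
-68 = -1·1440 + 1372; 1372 = 22·60 + 52 → 22:52, 2021-03-16 - 1 day = 2021-03-15
→ 2021-03-15 22:52 WNE

2021-03-15 22:52 WNE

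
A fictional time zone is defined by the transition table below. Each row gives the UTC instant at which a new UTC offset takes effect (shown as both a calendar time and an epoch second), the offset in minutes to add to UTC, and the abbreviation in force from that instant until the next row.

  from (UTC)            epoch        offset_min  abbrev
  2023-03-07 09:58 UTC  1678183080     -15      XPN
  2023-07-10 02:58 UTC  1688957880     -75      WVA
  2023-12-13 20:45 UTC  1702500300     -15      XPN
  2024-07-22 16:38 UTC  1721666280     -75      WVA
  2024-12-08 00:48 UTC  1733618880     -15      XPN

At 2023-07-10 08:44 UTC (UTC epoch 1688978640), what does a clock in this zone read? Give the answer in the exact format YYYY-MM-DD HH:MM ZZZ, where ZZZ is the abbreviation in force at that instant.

Query: 2023-07-10 08:44 UTC
Rule 2/5 (WVA, -01:15): 2023-07-10 02:58 UTC ≤ query < 2023-12-13 20:45 UTC
8·60 + 44 - 75 = 449 min
449 = 0·1440 + 449; 449 = 7·60 + 29 → 07:29, same day
→ 2023-07-10 07:29 WVA

2023-07-10 07:29 WVA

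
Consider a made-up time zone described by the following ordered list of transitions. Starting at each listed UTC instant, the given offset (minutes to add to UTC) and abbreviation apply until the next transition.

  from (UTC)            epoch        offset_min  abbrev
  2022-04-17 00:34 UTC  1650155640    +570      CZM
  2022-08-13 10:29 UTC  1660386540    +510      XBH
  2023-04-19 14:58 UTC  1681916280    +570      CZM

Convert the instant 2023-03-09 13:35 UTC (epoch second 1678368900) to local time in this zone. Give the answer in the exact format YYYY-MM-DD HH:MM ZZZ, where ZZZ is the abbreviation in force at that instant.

2023-03-09 22:05 XBH

Query: 2023-03-09 13:35 UTC
Rule 2/3 (XBH, +08:30): 2022-08-13 10:29 UTC ≤ query < 2023-04-19 14:58 UTC
13·60 + 35 + 510 = 1325 min
1325 = 0·1440 + 1325; 1325 = 22·60 + 5 → 22:05, same day
→ 2023-03-09 22:05 XBH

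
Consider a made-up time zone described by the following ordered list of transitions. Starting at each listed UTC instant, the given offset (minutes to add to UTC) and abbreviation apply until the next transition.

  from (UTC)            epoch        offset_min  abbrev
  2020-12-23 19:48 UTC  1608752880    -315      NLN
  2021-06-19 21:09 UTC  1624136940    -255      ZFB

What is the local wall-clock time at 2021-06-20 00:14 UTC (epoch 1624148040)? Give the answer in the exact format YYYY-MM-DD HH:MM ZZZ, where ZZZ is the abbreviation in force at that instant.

2021-06-19 19:59 ZFB

Query: 2021-06-20 00:14 UTC
Rule 2/2 (ZFB, -04:15): 2021-06-19 21:09 UTC ≤ query < +∞
0·60 + 14 - 255 = -241 min
-241 = -1·1440 + 1199; 1199 = 19·60 + 59 → 19:59, 2021-06-20 - 1 day = 2021-06-19
→ 2021-06-19 19:59 ZFB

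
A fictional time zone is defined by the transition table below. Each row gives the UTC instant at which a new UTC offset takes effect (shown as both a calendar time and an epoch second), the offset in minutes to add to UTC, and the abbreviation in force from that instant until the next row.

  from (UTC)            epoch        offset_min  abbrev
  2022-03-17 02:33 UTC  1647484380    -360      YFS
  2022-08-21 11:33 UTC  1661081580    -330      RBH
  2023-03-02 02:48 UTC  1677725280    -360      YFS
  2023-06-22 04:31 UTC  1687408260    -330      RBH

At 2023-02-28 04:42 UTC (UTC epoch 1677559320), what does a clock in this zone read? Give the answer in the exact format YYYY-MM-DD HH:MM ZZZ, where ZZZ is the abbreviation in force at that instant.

Query: 2023-02-28 04:42 UTC
Rule 2/4 (RBH, -05:30): 2022-08-21 11:33 UTC ≤ query < 2023-03-02 02:48 UTC
4·60 + 42 - 330 = -48 min
-48 = -1·1440 + 1392; 1392 = 23·60 + 12 → 23:12, 2023-02-28 - 1 day = 2023-02-27
→ 2023-02-27 23:12 RBH

2023-02-27 23:12 RBH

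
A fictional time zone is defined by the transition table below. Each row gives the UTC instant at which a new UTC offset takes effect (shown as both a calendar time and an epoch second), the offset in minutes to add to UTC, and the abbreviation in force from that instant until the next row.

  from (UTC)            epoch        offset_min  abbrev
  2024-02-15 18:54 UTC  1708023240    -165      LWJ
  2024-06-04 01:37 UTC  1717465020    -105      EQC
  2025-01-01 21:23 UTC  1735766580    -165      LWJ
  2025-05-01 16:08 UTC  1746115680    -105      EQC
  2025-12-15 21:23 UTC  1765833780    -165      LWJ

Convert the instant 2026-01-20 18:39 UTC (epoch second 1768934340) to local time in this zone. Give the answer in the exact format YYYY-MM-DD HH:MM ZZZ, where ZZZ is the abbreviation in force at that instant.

Query: 2026-01-20 18:39 UTC
Rule 5/5 (LWJ, -02:45): 2025-12-15 21:23 UTC ≤ query < +∞
18·60 + 39 - 165 = 954 min
954 = 0·1440 + 954; 954 = 15·60 + 54 → 15:54, same day
→ 2026-01-20 15:54 LWJ

2026-01-20 15:54 LWJ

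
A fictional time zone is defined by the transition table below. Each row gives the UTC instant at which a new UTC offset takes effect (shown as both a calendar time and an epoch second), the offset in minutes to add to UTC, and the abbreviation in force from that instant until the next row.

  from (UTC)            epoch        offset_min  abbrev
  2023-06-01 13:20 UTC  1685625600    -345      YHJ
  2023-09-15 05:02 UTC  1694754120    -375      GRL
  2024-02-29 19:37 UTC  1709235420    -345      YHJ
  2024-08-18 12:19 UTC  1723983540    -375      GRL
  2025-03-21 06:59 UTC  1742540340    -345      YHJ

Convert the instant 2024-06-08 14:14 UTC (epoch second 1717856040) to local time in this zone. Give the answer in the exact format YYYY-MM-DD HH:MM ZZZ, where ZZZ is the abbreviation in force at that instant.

Query: 2024-06-08 14:14 UTC
Rule 3/5 (YHJ, -05:45): 2024-02-29 19:37 UTC ≤ query < 2024-08-18 12:19 UTC
14·60 + 14 - 345 = 509 min
509 = 0·1440 + 509; 509 = 8·60 + 29 → 08:29, same day
→ 2024-06-08 08:29 YHJ

2024-06-08 08:29 YHJ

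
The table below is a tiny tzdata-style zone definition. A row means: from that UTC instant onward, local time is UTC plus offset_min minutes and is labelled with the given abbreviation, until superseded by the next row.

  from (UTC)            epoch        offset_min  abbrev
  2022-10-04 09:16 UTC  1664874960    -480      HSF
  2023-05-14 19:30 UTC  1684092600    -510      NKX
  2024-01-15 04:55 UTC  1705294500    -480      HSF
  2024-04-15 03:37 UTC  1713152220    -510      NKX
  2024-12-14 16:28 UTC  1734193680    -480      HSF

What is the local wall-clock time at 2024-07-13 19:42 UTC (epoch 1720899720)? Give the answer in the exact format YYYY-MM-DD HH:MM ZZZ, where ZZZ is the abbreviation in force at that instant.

2024-07-13 11:12 NKX

Query: 2024-07-13 19:42 UTC
Rule 4/5 (NKX, -08:30): 2024-04-15 03:37 UTC ≤ query < 2024-12-14 16:28 UTC
19·60 + 42 - 510 = 672 min
672 = 0·1440 + 672; 672 = 11·60 + 12 → 11:12, same day
→ 2024-07-13 11:12 NKX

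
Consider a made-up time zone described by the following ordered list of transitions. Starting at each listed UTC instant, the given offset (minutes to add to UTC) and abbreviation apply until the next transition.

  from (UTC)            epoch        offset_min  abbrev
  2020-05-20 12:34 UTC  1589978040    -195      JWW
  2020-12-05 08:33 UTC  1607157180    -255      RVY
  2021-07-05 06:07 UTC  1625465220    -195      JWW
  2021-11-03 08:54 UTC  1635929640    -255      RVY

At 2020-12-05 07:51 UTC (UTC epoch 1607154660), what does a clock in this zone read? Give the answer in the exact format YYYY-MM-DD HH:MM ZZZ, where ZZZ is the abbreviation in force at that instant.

Query: 2020-12-05 07:51 UTC
Rule 1/4 (JWW, -03:15): 2020-05-20 12:34 UTC ≤ query < 2020-12-05 08:33 UTC
7·60 + 51 - 195 = 276 min
276 = 0·1440 + 276; 276 = 4·60 + 36 → 04:36, same day
→ 2020-12-05 04:36 JWW

2020-12-05 04:36 JWW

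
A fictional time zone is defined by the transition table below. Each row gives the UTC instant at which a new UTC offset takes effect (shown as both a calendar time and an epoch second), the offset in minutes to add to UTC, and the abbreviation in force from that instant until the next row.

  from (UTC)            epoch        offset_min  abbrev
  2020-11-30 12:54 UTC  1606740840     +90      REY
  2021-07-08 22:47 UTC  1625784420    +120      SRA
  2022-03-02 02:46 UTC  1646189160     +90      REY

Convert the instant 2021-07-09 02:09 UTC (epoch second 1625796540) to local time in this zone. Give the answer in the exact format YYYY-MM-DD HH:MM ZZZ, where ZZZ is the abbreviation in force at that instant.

2021-07-09 04:09 SRA

Query: 2021-07-09 02:09 UTC
Rule 2/3 (SRA, +02:00): 2021-07-08 22:47 UTC ≤ query < 2022-03-02 02:46 UTC
2·60 + 9 + 120 = 249 min
249 = 0·1440 + 249; 249 = 4·60 + 9 → 04:09, same day
→ 2021-07-09 04:09 SRA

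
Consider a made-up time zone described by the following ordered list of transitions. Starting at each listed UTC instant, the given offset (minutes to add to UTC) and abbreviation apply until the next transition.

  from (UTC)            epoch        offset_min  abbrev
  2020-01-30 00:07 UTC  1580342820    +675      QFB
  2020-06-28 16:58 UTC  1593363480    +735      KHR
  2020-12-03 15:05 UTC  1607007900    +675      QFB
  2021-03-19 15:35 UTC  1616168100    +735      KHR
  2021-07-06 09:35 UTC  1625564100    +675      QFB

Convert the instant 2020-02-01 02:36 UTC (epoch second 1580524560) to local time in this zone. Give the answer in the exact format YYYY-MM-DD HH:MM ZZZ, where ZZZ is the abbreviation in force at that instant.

Query: 2020-02-01 02:36 UTC
Rule 1/5 (QFB, +11:15): 2020-01-30 00:07 UTC ≤ query < 2020-06-28 16:58 UTC
2·60 + 36 + 675 = 831 min
831 = 0·1440 + 831; 831 = 13·60 + 51 → 13:51, same day
→ 2020-02-01 13:51 QFB

2020-02-01 13:51 QFB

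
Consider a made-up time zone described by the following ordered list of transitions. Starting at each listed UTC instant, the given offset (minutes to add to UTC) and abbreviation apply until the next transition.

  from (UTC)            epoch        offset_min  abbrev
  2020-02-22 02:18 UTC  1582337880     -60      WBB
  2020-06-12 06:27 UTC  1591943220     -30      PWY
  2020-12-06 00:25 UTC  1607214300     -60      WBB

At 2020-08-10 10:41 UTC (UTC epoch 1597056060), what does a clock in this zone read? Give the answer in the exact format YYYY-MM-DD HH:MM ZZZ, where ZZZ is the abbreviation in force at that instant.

Query: 2020-08-10 10:41 UTC
Rule 2/3 (PWY, -00:30): 2020-06-12 06:27 UTC ≤ query < 2020-12-06 00:25 UTC
10·60 + 41 - 30 = 611 min
611 = 0·1440 + 611; 611 = 10·60 + 11 → 10:11, same day
→ 2020-08-10 10:11 PWY

2020-08-10 10:11 PWY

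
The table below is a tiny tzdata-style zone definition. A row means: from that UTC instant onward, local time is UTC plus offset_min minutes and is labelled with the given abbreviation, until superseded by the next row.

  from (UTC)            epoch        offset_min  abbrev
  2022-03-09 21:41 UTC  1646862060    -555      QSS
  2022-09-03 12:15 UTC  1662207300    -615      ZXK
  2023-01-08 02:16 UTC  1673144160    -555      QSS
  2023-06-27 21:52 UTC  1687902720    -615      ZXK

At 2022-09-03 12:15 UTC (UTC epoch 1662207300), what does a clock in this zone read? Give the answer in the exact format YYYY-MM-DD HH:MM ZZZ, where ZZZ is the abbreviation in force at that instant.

2022-09-03 02:00 ZXK

Query: 2022-09-03 12:15 UTC
Rule 2/4 (ZXK, -10:15): 2022-09-03 12:15 UTC ≤ query < 2023-01-08 02:16 UTC
12·60 + 15 - 615 = 120 min
120 = 0·1440 + 120; 120 = 2·60 + 0 → 02:00, same day
→ 2022-09-03 02:00 ZXK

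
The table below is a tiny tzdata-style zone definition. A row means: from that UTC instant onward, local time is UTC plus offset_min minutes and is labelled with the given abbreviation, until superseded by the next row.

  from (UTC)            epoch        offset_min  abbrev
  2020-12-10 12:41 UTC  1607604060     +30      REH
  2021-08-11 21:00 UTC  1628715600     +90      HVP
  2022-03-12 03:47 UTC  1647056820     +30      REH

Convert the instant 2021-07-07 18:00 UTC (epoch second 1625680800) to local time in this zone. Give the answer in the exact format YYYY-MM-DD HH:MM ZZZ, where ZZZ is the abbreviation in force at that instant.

Query: 2021-07-07 18:00 UTC
Rule 1/3 (REH, +00:30): 2020-12-10 12:41 UTC ≤ query < 2021-08-11 21:00 UTC
18·60 + 0 + 30 = 1110 min
1110 = 0·1440 + 1110; 1110 = 18·60 + 30 → 18:30, same day
→ 2021-07-07 18:30 REH

2021-07-07 18:30 REH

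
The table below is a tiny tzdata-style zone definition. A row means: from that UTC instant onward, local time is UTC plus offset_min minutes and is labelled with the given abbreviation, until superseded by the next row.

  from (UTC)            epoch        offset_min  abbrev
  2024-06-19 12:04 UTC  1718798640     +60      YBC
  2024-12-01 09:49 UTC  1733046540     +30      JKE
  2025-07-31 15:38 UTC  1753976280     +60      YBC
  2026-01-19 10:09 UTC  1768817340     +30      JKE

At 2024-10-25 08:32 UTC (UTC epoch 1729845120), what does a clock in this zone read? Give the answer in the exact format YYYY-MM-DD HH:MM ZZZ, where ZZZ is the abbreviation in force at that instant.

Query: 2024-10-25 08:32 UTC
Rule 1/4 (YBC, +01:00): 2024-06-19 12:04 UTC ≤ query < 2024-12-01 09:49 UTC
8·60 + 32 + 60 = 572 min
572 = 0·1440 + 572; 572 = 9·60 + 32 → 09:32, same day
→ 2024-10-25 09:32 YBC

2024-10-25 09:32 YBC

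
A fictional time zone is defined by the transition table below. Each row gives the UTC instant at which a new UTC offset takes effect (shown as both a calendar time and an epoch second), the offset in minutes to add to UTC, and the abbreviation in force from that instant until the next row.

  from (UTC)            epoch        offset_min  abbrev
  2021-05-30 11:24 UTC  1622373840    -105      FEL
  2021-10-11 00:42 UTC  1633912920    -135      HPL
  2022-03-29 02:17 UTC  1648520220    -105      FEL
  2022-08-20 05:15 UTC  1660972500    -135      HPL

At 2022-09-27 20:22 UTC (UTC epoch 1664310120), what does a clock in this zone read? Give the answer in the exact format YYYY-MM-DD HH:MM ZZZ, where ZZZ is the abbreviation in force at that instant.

Query: 2022-09-27 20:22 UTC
Rule 4/4 (HPL, -02:15): 2022-08-20 05:15 UTC ≤ query < +∞
20·60 + 22 - 135 = 1087 min
1087 = 0·1440 + 1087; 1087 = 18·60 + 7 → 18:07, same day
→ 2022-09-27 18:07 HPL

2022-09-27 18:07 HPL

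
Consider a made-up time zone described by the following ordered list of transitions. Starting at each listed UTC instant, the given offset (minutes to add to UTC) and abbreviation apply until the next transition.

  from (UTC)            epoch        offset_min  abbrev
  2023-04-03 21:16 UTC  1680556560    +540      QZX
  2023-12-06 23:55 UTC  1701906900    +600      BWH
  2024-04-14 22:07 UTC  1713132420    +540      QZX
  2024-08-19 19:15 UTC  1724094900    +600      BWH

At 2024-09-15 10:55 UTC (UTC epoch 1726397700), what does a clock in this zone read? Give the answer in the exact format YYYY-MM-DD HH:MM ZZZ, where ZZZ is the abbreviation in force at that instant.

Query: 2024-09-15 10:55 UTC
Rule 4/4 (BWH, +10:00): 2024-08-19 19:15 UTC ≤ query < +∞
10·60 + 55 + 600 = 1255 min
1255 = 0·1440 + 1255; 1255 = 20·60 + 55 → 20:55, same day
→ 2024-09-15 20:55 BWH

2024-09-15 20:55 BWH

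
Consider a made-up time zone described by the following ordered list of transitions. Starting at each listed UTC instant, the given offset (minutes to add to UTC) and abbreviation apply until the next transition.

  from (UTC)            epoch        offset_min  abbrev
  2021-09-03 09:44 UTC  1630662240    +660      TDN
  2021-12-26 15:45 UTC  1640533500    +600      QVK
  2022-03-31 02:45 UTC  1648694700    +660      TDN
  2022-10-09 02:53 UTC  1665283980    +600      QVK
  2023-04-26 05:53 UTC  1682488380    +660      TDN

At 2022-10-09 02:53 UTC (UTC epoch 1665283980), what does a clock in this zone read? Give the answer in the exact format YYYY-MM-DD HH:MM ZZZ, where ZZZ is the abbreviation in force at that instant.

Query: 2022-10-09 02:53 UTC
Rule 4/5 (QVK, +10:00): 2022-10-09 02:53 UTC ≤ query < 2023-04-26 05:53 UTC
2·60 + 53 + 600 = 773 min
773 = 0·1440 + 773; 773 = 12·60 + 53 → 12:53, same day
→ 2022-10-09 12:53 QVK

2022-10-09 12:53 QVK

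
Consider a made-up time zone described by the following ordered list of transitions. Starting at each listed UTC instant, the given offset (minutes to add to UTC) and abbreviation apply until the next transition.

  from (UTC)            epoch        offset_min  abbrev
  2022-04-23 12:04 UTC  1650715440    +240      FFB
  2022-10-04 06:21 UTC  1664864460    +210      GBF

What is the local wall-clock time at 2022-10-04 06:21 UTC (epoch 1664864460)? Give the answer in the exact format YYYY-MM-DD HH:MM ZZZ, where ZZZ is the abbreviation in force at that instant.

2022-10-04 09:51 GBF

Query: 2022-10-04 06:21 UTC
Rule 2/2 (GBF, +03:30): 2022-10-04 06:21 UTC ≤ query < +∞
6·60 + 21 + 210 = 591 min
591 = 0·1440 + 591; 591 = 9·60 + 51 → 09:51, same day
→ 2022-10-04 09:51 GBF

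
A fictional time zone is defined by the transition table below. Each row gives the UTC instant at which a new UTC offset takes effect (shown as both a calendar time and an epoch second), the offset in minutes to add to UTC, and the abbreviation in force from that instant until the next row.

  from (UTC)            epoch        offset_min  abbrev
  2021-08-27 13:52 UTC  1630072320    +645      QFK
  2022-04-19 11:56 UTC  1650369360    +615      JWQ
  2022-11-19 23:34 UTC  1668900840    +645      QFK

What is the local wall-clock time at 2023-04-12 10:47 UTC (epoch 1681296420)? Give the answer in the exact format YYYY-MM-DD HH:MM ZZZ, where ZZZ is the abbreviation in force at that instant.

Query: 2023-04-12 10:47 UTC
Rule 3/3 (QFK, +10:45): 2022-11-19 23:34 UTC ≤ query < +∞
10·60 + 47 + 645 = 1292 min
1292 = 0·1440 + 1292; 1292 = 21·60 + 32 → 21:32, same day
→ 2023-04-12 21:32 QFK

2023-04-12 21:32 QFK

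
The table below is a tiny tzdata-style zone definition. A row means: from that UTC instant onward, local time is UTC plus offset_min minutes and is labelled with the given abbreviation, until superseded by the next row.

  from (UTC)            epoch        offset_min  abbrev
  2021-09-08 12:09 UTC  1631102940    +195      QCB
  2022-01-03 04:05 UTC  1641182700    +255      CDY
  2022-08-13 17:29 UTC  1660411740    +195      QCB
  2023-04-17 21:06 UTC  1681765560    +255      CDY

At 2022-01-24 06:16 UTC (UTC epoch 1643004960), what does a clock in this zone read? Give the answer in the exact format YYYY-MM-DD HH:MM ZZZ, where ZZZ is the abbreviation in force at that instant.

2022-01-24 10:31 CDY

Query: 2022-01-24 06:16 UTC
Rule 2/4 (CDY, +04:15): 2022-01-03 04:05 UTC ≤ query < 2022-08-13 17:29 UTC
6·60 + 16 + 255 = 631 min
631 = 0·1440 + 631; 631 = 10·60 + 31 → 10:31, same day
→ 2022-01-24 10:31 CDY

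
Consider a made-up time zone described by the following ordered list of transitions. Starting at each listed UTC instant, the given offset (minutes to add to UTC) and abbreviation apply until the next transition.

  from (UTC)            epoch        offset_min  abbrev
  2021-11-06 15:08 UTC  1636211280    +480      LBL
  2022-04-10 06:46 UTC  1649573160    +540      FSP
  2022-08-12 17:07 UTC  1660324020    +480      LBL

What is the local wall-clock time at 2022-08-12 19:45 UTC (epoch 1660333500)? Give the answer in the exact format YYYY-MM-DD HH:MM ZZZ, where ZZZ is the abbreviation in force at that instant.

2022-08-13 03:45 LBL

Query: 2022-08-12 19:45 UTC
Rule 3/3 (LBL, +08:00): 2022-08-12 17:07 UTC ≤ query < +∞
19·60 + 45 + 480 = 1665 min
1665 = 1·1440 + 225; 225 = 3·60 + 45 → 03:45, 2022-08-12 + 1 day = 2022-08-13
→ 2022-08-13 03:45 LBL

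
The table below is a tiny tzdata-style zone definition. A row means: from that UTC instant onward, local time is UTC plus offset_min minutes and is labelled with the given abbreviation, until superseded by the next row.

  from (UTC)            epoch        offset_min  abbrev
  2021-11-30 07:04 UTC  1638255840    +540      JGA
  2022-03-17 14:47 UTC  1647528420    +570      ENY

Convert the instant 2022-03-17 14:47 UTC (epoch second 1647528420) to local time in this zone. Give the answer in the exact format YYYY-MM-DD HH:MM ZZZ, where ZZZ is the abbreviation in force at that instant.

Query: 2022-03-17 14:47 UTC
Rule 2/2 (ENY, +09:30): 2022-03-17 14:47 UTC ≤ query < +∞
14·60 + 47 + 570 = 1457 min
1457 = 1·1440 + 17; 17 = 0·60 + 17 → 00:17, 2022-03-17 + 1 day = 2022-03-18
→ 2022-03-18 00:17 ENY

2022-03-18 00:17 ENY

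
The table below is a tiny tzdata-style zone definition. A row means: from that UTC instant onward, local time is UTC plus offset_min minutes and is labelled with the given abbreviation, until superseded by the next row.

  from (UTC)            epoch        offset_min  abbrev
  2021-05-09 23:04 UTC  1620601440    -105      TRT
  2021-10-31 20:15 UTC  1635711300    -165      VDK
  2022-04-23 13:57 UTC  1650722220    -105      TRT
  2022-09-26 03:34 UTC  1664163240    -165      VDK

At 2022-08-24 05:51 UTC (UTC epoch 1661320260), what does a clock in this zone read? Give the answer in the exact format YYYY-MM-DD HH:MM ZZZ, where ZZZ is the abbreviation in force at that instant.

Query: 2022-08-24 05:51 UTC
Rule 3/4 (TRT, -01:45): 2022-04-23 13:57 UTC ≤ query < 2022-09-26 03:34 UTC
5·60 + 51 - 105 = 246 min
246 = 0·1440 + 246; 246 = 4·60 + 6 → 04:06, same day
→ 2022-08-24 04:06 TRT

2022-08-24 04:06 TRT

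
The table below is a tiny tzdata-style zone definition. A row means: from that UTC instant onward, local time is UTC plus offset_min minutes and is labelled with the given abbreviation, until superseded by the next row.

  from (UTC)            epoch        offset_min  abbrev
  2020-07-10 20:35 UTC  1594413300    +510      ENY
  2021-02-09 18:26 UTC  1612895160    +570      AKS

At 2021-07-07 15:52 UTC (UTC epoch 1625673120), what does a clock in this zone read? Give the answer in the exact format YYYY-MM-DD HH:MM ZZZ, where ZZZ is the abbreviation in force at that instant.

2021-07-08 01:22 AKS

Query: 2021-07-07 15:52 UTC
Rule 2/2 (AKS, +09:30): 2021-02-09 18:26 UTC ≤ query < +∞
15·60 + 52 + 570 = 1522 min
1522 = 1·1440 + 82; 82 = 1·60 + 22 → 01:22, 2021-07-07 + 1 day = 2021-07-08
→ 2021-07-08 01:22 AKS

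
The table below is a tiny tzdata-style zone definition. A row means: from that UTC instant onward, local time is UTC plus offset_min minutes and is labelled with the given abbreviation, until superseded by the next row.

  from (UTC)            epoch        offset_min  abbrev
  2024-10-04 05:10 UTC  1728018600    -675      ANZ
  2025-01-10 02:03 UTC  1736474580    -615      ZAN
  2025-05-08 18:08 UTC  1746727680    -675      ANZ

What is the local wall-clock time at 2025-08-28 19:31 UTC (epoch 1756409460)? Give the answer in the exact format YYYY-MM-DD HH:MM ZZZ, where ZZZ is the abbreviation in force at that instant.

2025-08-28 08:16 ANZ

Query: 2025-08-28 19:31 UTC
Rule 3/3 (ANZ, -11:15): 2025-05-08 18:08 UTC ≤ query < +∞
19·60 + 31 - 675 = 496 min
496 = 0·1440 + 496; 496 = 8·60 + 16 → 08:16, same day
→ 2025-08-28 08:16 ANZ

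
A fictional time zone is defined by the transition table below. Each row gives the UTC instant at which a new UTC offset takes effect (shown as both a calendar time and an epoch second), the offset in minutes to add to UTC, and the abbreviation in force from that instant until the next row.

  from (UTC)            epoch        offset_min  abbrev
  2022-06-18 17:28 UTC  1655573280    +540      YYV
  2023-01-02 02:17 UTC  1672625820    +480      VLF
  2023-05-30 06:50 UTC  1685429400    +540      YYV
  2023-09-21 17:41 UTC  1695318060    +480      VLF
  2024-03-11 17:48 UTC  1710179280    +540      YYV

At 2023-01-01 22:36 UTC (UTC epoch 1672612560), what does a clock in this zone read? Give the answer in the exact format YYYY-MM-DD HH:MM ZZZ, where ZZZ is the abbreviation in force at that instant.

Query: 2023-01-01 22:36 UTC
Rule 1/5 (YYV, +09:00): 2022-06-18 17:28 UTC ≤ query < 2023-01-02 02:17 UTC
22·60 + 36 + 540 = 1896 min
1896 = 1·1440 + 456; 456 = 7·60 + 36 → 07:36, 2023-01-01 + 1 day = 2023-01-02
→ 2023-01-02 07:36 YYV

2023-01-02 07:36 YYV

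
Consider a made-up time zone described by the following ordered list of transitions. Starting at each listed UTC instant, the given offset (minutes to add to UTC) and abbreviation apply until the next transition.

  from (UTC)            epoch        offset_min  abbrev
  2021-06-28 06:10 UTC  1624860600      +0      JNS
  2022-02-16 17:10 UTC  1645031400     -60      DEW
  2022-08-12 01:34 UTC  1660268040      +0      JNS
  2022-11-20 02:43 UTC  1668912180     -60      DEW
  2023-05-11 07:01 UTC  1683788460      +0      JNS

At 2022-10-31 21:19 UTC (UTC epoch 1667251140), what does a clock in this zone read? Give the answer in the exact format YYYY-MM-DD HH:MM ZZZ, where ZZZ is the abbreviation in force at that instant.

Query: 2022-10-31 21:19 UTC
Rule 3/5 (JNS, +00:00): 2022-08-12 01:34 UTC ≤ query < 2022-11-20 02:43 UTC
21·60 + 19 + 0 = 1279 min
1279 = 0·1440 + 1279; 1279 = 21·60 + 19 → 21:19, same day
→ 2022-10-31 21:19 JNS

2022-10-31 21:19 JNS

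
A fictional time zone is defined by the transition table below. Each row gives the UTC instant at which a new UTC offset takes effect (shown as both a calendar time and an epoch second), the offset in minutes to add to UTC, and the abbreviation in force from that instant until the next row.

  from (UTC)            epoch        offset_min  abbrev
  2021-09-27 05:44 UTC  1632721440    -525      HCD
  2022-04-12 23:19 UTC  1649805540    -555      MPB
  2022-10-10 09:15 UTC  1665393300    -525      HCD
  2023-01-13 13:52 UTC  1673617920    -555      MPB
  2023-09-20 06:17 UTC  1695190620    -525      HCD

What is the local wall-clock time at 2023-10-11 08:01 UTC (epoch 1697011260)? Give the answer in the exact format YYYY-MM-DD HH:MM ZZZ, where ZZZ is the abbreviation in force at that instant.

Query: 2023-10-11 08:01 UTC
Rule 5/5 (HCD, -08:45): 2023-09-20 06:17 UTC ≤ query < +∞
8·60 + 1 - 525 = -44 min
-44 = -1·1440 + 1396; 1396 = 23·60 + 16 → 23:16, 2023-10-11 - 1 day = 2023-10-10
→ 2023-10-10 23:16 HCD

2023-10-10 23:16 HCD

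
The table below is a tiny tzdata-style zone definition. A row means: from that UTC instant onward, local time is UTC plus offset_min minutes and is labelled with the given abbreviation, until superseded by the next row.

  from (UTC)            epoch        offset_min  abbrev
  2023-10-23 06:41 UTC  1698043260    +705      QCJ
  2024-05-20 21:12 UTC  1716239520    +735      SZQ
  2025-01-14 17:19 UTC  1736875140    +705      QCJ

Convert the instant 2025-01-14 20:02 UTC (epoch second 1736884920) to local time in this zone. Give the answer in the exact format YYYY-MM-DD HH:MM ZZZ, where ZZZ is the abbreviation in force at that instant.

2025-01-15 07:47 QCJ

Query: 2025-01-14 20:02 UTC
Rule 3/3 (QCJ, +11:45): 2025-01-14 17:19 UTC ≤ query < +∞
20·60 + 2 + 705 = 1907 min
1907 = 1·1440 + 467; 467 = 7·60 + 47 → 07:47, 2025-01-14 + 1 day = 2025-01-15
→ 2025-01-15 07:47 QCJ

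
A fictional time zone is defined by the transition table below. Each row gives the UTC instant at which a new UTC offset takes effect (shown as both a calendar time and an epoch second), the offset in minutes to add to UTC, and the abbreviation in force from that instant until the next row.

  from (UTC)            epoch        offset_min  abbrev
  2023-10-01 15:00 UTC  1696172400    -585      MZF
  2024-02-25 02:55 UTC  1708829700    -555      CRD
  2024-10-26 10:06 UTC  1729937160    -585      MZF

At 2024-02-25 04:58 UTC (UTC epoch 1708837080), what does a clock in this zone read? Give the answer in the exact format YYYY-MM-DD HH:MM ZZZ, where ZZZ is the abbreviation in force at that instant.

2024-02-24 19:43 CRD

Query: 2024-02-25 04:58 UTC
Rule 2/3 (CRD, -09:15): 2024-02-25 02:55 UTC ≤ query < 2024-10-26 10:06 UTC
4·60 + 58 - 555 = -257 min
-257 = -1·1440 + 1183; 1183 = 19·60 + 43 → 19:43, 2024-02-25 - 1 day = 2024-02-24
→ 2024-02-24 19:43 CRD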